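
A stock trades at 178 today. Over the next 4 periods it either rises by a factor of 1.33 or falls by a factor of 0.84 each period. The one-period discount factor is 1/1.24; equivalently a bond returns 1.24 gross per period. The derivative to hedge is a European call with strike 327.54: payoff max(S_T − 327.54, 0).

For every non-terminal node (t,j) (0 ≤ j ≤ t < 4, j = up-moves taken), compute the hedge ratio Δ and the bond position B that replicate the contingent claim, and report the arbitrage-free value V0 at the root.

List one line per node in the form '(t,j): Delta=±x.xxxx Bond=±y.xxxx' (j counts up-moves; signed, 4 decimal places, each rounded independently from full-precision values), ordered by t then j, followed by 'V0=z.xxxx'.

(0,0): Delta=0.7247 Bond=-81.8152
(1,0): Delta=0.1433 Bond=-14.5155
(1,1): Delta=0.8074 Bond=-121.0113
(2,0): Delta=0.0000 Bond=0.0000
(2,1): Delta=0.1637 Bond=-22.0491
(2,2): Delta=0.8988 Bond=-178.8552
(3,0): Delta=0.0000 Bond=0.0000
(3,1): Delta=0.0000 Bond=0.0000
(3,2): Delta=0.1869 Bond=-33.4926
(3,3): Delta=1.0000 Bond=-264.1452
V0=47.1884

Under the risk-neutral measure, an up-move has probability p* = (R−d)/(u−d) = 0.8163 and values discount at R = 1.24.
At expiry t=4: V(4,0)=0.0000, V(4,1)=0.0000, V(4,2)=0.0000, V(4,3)=24.2263, V(4,4)=229.4233
  t=3,j=0: stock 105.5013 → up 140.3167 (V=0.0000), down 88.6211 (V=0.0000). Price 0.0000; hedge Δ=0.0000, bond B=0.0000.
  t=3,j=1: stock 167.0437 → up 222.1682 (V=0.0000), down 140.3167 (V=0.0000). Price 0.0000; hedge Δ=0.0000, bond B=0.0000.
  t=3,j=2: stock 264.4859 → up 351.7663 (V=24.2263), down 222.1682 (V=0.0000). Price 15.9488; hedge Δ=0.1869, bond B=-33.4926.
  t=3,j=3: stock 418.7694 → up 556.9633 (V=229.4233), down 351.7663 (V=24.2263). Price 154.6242; hedge Δ=1.0000, bond B=-264.1452.
  t=2,j=0: stock 125.5968 → up 167.0437 (V=0.0000), down 105.5013 (V=0.0000). Price 0.0000; hedge Δ=0.0000, bond B=0.0000.
  t=2,j=1: stock 198.8616 → up 264.4859 (V=15.9488), down 167.0437 (V=0.0000). Price 10.4996; hedge Δ=0.1637, bond B=-22.0491.
  t=2,j=2: stock 314.8642 → up 418.7694 (V=154.6242), down 264.4859 (V=15.9488). Price 104.1558; hedge Δ=0.8988, bond B=-178.8552.
  t=1,j=0: stock 149.5200 → up 198.8616 (V=10.4996), down 125.5968 (V=0.0000). Price 6.9122; hedge Δ=0.1433, bond B=-14.5155.
  t=1,j=1: stock 236.7400 → up 314.8642 (V=104.1558), down 198.8616 (V=10.4996). Price 70.1239; hedge Δ=0.8074, bond B=-121.0113.
  t=0,j=0: stock 178.0000 → up 236.7400 (V=70.1239), down 149.5200 (V=6.9122). Price 47.1884; hedge Δ=0.7247, bond B=-81.8152.
Each (Δ,B) replicates both successor values, so the strategy is self-financing and V0 is arbitrage-free.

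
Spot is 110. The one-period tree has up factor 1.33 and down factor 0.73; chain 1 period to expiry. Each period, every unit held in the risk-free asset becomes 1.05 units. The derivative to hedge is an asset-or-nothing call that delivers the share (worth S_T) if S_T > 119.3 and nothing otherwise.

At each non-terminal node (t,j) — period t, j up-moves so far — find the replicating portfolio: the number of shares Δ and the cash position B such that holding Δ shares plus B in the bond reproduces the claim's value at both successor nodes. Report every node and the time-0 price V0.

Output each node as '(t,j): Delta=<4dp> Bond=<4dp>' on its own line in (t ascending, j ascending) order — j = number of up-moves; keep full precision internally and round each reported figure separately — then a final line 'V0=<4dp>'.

Risk-neutral probability p* = (R−d)/(u−d) = (1.05−0.73)/(1.33−0.73) = 0.5333.
Terminal values V(1,·): V(1,0)=0.0000, V(1,1)=146.3000
  t=0,j=0: stock 110.0000 → up 146.3000 (V=146.3000), down 80.3000 (V=0.0000). Price 74.3111; hedge Δ=2.2167, bond B=-169.5222.
The time-0 hedge costs 74.3111, which is the no-arbitrage price.

(0,0): Delta=2.2167 Bond=-169.5222
V0=74.3111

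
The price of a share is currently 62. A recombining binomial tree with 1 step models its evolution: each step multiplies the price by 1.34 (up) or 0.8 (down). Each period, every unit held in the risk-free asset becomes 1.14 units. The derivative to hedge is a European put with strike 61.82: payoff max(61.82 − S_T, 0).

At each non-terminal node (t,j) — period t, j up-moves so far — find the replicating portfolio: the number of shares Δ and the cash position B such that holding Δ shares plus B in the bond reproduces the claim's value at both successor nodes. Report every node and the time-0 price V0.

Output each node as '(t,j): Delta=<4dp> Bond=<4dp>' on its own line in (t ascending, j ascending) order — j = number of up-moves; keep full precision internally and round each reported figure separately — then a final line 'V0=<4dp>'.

Risk-neutral probability p* = (R−d)/(u−d) = (1.14−0.8)/(1.34−0.8) = 0.6296.
At expiry t=1: V(1,0)=12.2200, V(1,1)=0.0000
Node (0,0) S=62.0000: V=(p*·0.0000+(1−p*)·12.2200)/1.14=3.9701; Δ=(0.0000−12.2200)/(83.0800−49.6000)=-0.3650; B=V−Δ·S=26.5997
Self-financing check: at every node Δ·S+B equals the discounted successor values.

(0,0): Delta=-0.3650 Bond=26.5997
V0=3.9701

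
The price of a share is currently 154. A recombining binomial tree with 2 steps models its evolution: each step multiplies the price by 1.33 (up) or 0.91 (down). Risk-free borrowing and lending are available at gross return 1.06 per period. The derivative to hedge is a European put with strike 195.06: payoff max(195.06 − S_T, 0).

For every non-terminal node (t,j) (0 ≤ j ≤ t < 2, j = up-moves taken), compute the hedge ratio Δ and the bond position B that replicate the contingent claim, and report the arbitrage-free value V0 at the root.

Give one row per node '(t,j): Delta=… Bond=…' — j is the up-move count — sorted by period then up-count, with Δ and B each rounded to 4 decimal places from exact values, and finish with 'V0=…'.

Since d<R<u, set p* = (R−d)/(u−d) = 0.3571; price each node as the discounted p*-expectation of its children.
Terminal payoffs: V(2,0)=67.5326, V(2,1)=8.6738, V(2,2)=0.0000
  t=1,j=0: stock 140.1400 → up 186.3862 (V=8.6738), down 127.5274 (V=67.5326). Price 43.8789; hedge Δ=-1.0000, bond B=184.0189.
  t=1,j=1: stock 204.8200 → up 272.4106 (V=0.0000), down 186.3862 (V=8.6738). Price 5.2604; hedge Δ=-0.1008, bond B=25.9123.
  t=0,j=0: stock 154.0000 → up 204.8200 (V=5.2604), down 140.1400 (V=43.8789). Price 28.3835; hedge Δ=-0.5971, bond B=120.3323.
The time-0 hedge costs 28.3835, which is the no-arbitrage price.

(0,0): Delta=-0.5971 Bond=120.3323
(1,0): Delta=-1.0000 Bond=184.0189
(1,1): Delta=-0.1008 Bond=25.9123
V0=28.3835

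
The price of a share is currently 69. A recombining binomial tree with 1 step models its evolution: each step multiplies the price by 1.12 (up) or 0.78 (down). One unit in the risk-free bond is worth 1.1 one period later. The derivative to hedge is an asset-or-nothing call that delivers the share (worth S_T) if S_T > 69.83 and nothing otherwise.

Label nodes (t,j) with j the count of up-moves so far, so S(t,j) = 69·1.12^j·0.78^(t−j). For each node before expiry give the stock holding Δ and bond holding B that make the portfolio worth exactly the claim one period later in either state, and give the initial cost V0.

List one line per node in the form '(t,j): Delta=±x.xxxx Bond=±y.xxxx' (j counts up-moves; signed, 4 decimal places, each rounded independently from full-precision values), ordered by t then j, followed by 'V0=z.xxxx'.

No-arbitrage ⇒ martingale measure with p* = (R−d)/(u−d) = 0.9412.
Terminal values V(1,·): V(1,0)=0.0000, V(1,1)=77.2800
Node (0,0) S=69.0000: V=(p*·77.2800+(1−p*)·0.0000)/1.1=66.1219; Δ=(77.2800−0.0000)/(77.2800−53.8200)=3.2941; B=V−Δ·S=-161.1722
Check: Δ(0,0)·S0 + B(0,0) = 66.1219 = V0.

(0,0): Delta=3.2941 Bond=-161.1722
V0=66.1219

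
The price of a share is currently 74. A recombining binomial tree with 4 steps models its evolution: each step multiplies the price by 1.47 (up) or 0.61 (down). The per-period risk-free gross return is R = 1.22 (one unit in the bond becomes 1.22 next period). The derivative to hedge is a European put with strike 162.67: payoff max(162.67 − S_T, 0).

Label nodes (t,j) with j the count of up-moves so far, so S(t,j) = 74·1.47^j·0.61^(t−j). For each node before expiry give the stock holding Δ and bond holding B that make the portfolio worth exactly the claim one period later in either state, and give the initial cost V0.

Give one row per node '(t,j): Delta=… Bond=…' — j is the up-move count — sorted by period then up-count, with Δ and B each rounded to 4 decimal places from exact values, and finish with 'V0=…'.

Since d<R<u, set p* = (R−d)/(u−d) = 0.7093; price each node as the discounted p*-expectation of its children.
At expiry t=4: V(4,0)=152.4241, V(4,1)=137.9790, V(4,2)=103.1688, V(4,3)=19.2818, V(4,4)=0.0000
(3,0): S=16.7966. Δ = (V_up−V_dn)/(S_up−S_dn) = (137.9790−152.4241)/(24.6910−10.2459) = -1.0000. V = [p*·137.9790 + (1−p*)·152.4241]/1.22 = 116.5395. B = V − Δ·S = 133.3361.
(3,1): S=40.4770. Δ = (V_up−V_dn)/(S_up−S_dn) = (103.1688−137.9790)/(59.5012−24.6910) = -1.0000. V = [p*·103.1688 + (1−p*)·137.9790]/1.22 = 92.8590. B = V − Δ·S = 133.3361.
(3,2): S=97.5430. Δ = (V_up−V_dn)/(S_up−S_dn) = (19.2818−103.1688)/(143.3882−59.5012) = -1.0000. V = [p*·19.2818 + (1−p*)·103.1688]/1.22 = 35.7930. B = V − Δ·S = 133.3361.
(3,3): S=235.0627. Δ = (V_up−V_dn)/(S_up−S_dn) = (0.0000−19.2818)/(345.5422−143.3882) = -0.0954. V = [p*·0.0000 + (1−p*)·19.2818]/1.22 = 4.5944. B = V − Δ·S = 27.0150.
(2,0): S=27.5354. Δ = (V_up−V_dn)/(S_up−S_dn) = (92.8590−116.5395)/(40.4770−16.7966) = -1.0000. V = [p*·92.8590 + (1−p*)·116.5395]/1.22 = 81.7565. B = V − Δ·S = 109.2919.
(2,1): S=66.3558. Δ = (V_up−V_dn)/(S_up−S_dn) = (35.7930−92.8590)/(97.5430−40.4770) = -1.0000. V = [p*·35.7930 + (1−p*)·92.8590]/1.22 = 42.9361. B = V − Δ·S = 109.2919.
(2,2): S=159.9066. Δ = (V_up−V_dn)/(S_up−S_dn) = (4.5944−35.7930)/(235.0627−97.5430) = -0.2269. V = [p*·4.5944 + (1−p*)·35.7930]/1.22 = 11.1998. B = V − Δ·S = 47.4773.
(1,0): S=45.1400. Δ = (V_up−V_dn)/(S_up−S_dn) = (42.9361−81.7565)/(66.3558−27.5354) = -1.0000. V = [p*·42.9361 + (1−p*)·81.7565]/1.22 = 44.4435. B = V − Δ·S = 89.5835.
(1,1): S=108.7800. Δ = (V_up−V_dn)/(S_up−S_dn) = (11.1998−42.9361)/(159.9066−66.3558) = -0.3392. V = [p*·11.1998 + (1−p*)·42.9361]/1.22 = 16.7422. B = V − Δ·S = 53.6448.
(0,0): S=74.0000. Δ = (V_up−V_dn)/(S_up−S_dn) = (16.7422−44.4435)/(108.7800−45.1400) = -0.4353. V = [p*·16.7422 + (1−p*)·44.4435]/1.22 = 20.3237. B = V − Δ·S = 52.5345.
Self-financing check: at every node Δ·S+B equals the discounted successor values.

(0,0): Delta=-0.4353 Bond=52.5345
(1,0): Delta=-1.0000 Bond=89.5835
(1,1): Delta=-0.3392 Bond=53.6448
(2,0): Delta=-1.0000 Bond=109.2919
(2,1): Delta=-1.0000 Bond=109.2919
(2,2): Delta=-0.2269 Bond=47.4773
(3,0): Delta=-1.0000 Bond=133.3361
(3,1): Delta=-1.0000 Bond=133.3361
(3,2): Delta=-1.0000 Bond=133.3361
(3,3): Delta=-0.0954 Bond=27.0150
V0=20.3237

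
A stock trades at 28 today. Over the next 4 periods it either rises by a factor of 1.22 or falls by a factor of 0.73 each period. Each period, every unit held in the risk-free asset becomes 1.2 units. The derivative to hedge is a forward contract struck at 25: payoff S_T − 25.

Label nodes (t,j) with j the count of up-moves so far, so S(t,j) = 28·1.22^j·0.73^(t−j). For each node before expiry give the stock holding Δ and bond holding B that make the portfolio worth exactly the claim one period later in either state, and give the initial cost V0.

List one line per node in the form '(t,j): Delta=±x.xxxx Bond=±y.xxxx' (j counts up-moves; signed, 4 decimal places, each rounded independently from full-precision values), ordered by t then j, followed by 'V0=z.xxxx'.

Since d<R<u, set p* = (R−d)/(u−d) = 0.9592; price each node as the discounted p*-expectation of its children.
Terminal values V(4,·): V(4,0)=-17.0485, V(4,1)=-11.7112, V(4,2)=-2.7913, V(4,3)=12.1159, V(4,4)=37.0294
(3,0): S=10.8925. Δ = (V_up−V_dn)/(S_up−S_dn) = (-11.7112−-17.0485)/(13.2888−7.9515) = 1.0000. V = [p*·-11.7112 + (1−p*)·-17.0485]/1.2 = -9.9409. B = V − Δ·S = -20.8333.
(3,1): S=18.2039. Δ = (V_up−V_dn)/(S_up−S_dn) = (-2.7913−-11.7112)/(22.2087−13.2888) = 1.0000. V = [p*·-2.7913 + (1−p*)·-11.7112]/1.2 = -2.6295. B = V − Δ·S = -20.8333.
(3,2): S=30.4229. Δ = (V_up−V_dn)/(S_up−S_dn) = (12.1159−-2.7913)/(37.1159−22.2087) = 1.0000. V = [p*·12.1159 + (1−p*)·-2.7913]/1.2 = 9.5896. B = V − Δ·S = -20.8333.
(3,3): S=50.8437. Δ = (V_up−V_dn)/(S_up−S_dn) = (37.0294−12.1159)/(62.0294−37.1159) = 1.0000. V = [p*·37.0294 + (1−p*)·12.1159]/1.2 = 30.0104. B = V − Δ·S = -20.8333.
(2,0): S=14.9212. Δ = (V_up−V_dn)/(S_up−S_dn) = (-2.6295−-9.9409)/(18.2039−10.8925) = 1.0000. V = [p*·-2.6295 + (1−p*)·-9.9409]/1.2 = -2.4399. B = V − Δ·S = -17.3611.
(2,1): S=24.9368. Δ = (V_up−V_dn)/(S_up−S_dn) = (9.5896−-2.6295)/(30.4229−18.2039) = 1.0000. V = [p*·9.5896 + (1−p*)·-2.6295]/1.2 = 7.5757. B = V − Δ·S = -17.3611.
(2,2): S=41.6752. Δ = (V_up−V_dn)/(S_up−S_dn) = (30.0104−9.5896)/(50.8437−30.4229) = 1.0000. V = [p*·30.0104 + (1−p*)·9.5896]/1.2 = 24.3141. B = V − Δ·S = -17.3611.
(1,0): S=20.4400. Δ = (V_up−V_dn)/(S_up−S_dn) = (7.5757−-2.4399)/(24.9368−14.9212) = 1.0000. V = [p*·7.5757 + (1−p*)·-2.4399]/1.2 = 5.9724. B = V − Δ·S = -14.4676.
(1,1): S=34.1600. Δ = (V_up−V_dn)/(S_up−S_dn) = (24.3141−7.5757)/(41.6752−24.9368) = 1.0000. V = [p*·24.3141 + (1−p*)·7.5757]/1.2 = 19.6924. B = V − Δ·S = -14.4676.
(0,0): S=28.0000. Δ = (V_up−V_dn)/(S_up−S_dn) = (19.6924−5.9724)/(34.1600−20.4400) = 1.0000. V = [p*·19.6924 + (1−p*)·5.9724]/1.2 = 15.9437. B = V − Δ·S = -12.0563.
The time-0 hedge costs 15.9437, which is the no-arbitrage price.

(0,0): Delta=1.0000 Bond=-12.0563
(1,0): Delta=1.0000 Bond=-14.4676
(1,1): Delta=1.0000 Bond=-14.4676
(2,0): Delta=1.0000 Bond=-17.3611
(2,1): Delta=1.0000 Bond=-17.3611
(2,2): Delta=1.0000 Bond=-17.3611
(3,0): Delta=1.0000 Bond=-20.8333
(3,1): Delta=1.0000 Bond=-20.8333
(3,2): Delta=1.0000 Bond=-20.8333
(3,3): Delta=1.0000 Bond=-20.8333
V0=15.9437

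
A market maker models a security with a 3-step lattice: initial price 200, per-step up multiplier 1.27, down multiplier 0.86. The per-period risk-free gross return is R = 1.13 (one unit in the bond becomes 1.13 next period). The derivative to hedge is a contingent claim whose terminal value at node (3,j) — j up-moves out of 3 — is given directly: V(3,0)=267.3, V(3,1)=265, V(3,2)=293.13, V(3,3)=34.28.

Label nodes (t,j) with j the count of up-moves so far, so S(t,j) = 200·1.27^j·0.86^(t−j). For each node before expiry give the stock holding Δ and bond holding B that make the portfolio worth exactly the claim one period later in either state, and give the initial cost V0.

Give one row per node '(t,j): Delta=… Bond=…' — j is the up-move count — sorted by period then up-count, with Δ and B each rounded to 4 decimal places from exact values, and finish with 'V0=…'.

The replicating-portfolio and risk-neutral prices coincide; use p* = (1.13−0.86)/(1.27−0.86) = 0.6585 for the latter.
Terminal values V(3,·): V(3,0)=267.3000, V(3,1)=265.0000, V(3,2)=293.1300, V(3,3)=34.2800
Node (2,0) S=147.9200: V=(p*·265.0000+(1−p*)·267.3000)/1.13=235.2083; Δ=(265.0000−267.3000)/(187.8584−127.2112)=-0.0379; B=V−Δ·S=240.8180
Node (2,1) S=218.4400: V=(p*·293.1300+(1−p*)·265.0000)/1.13=250.9068; Δ=(293.1300−265.0000)/(277.4188−187.8584)=0.3141; B=V−Δ·S=182.2970
Node (2,2) S=322.5800: V=(p*·34.2800+(1−p*)·293.1300)/1.13=108.5556; Δ=(34.2800−293.1300)/(409.6766−277.4188)=-1.9572; B=V−Δ·S=739.8970
Node (1,0) S=172.0000: V=(p*·250.9068+(1−p*)·235.2083)/1.13=217.2976; Δ=(250.9068−235.2083)/(218.4400−147.9200)=0.2226; B=V−Δ·S=179.0087
Node (1,1) S=254.0000: V=(p*·108.5556+(1−p*)·250.9068)/1.13=139.0826; Δ=(108.5556−250.9068)/(322.5800−218.4400)=-1.3669; B=V−Δ·S=486.2806
Node (0,0) S=200.0000: V=(p*·139.0826+(1−p*)·217.2976)/1.13=146.7169; Δ=(139.0826−217.2976)/(254.0000−172.0000)=-0.9538; B=V−Δ·S=337.4854
The time-0 hedge costs 146.7169, which is the no-arbitrage price.

(0,0): Delta=-0.9538 Bond=337.4854
(1,0): Delta=0.2226 Bond=179.0087
(1,1): Delta=-1.3669 Bond=486.2806
(2,0): Delta=-0.0379 Bond=240.8180
(2,1): Delta=0.3141 Bond=182.2970
(2,2): Delta=-1.9572 Bond=739.8970
V0=146.7169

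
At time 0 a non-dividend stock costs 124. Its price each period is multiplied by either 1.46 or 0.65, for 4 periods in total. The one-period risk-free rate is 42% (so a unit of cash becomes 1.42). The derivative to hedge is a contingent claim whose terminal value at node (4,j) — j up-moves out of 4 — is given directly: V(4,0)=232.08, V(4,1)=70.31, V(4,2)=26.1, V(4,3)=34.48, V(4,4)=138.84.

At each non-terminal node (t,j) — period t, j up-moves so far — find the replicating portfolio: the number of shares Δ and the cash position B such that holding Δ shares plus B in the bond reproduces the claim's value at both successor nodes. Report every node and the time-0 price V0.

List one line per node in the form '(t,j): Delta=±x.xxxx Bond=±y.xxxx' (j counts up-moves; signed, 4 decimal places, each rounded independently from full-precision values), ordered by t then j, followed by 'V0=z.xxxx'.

(0,0): Delta=0.3145 Bond=-9.5793
(1,0): Delta=0.0230 Bond=9.8920
(1,1): Delta=0.3212 Bond=-14.8232
(2,0): Delta=-0.8300 Bond=58.7356
(2,1): Delta=0.0427 Bond=11.7251
(2,2): Delta=0.3277 Bond=-22.7514
(3,0): Delta=-5.8648 Bond=254.8559
(3,1): Delta=-0.7136 Bond=74.4980
(3,2): Delta=0.0602 Bond=13.6446
(3,3): Delta=0.3339 Bond=-34.6941
V0=29.4180

Risk-neutral probability p* = (R−d)/(u−d) = (1.42−0.65)/(1.46−0.65) = 0.9506.
Terminal values V(4,·): V(4,0)=232.0800, V(4,1)=70.3100, V(4,2)=26.1000, V(4,3)=34.4800, V(4,4)=138.8400
(3,0): S=34.0535. Δ = (V_up−V_dn)/(S_up−S_dn) = (70.3100−232.0800)/(49.7181−22.1348) = -5.8648. V = [p*·70.3100 + (1−p*)·232.0800]/1.42 = 55.1399. B = V − Δ·S = 254.8559.
(3,1): S=76.4894. Δ = (V_up−V_dn)/(S_up−S_dn) = (26.1000−70.3100)/(111.6745−49.7181) = -0.7136. V = [p*·26.1000 + (1−p*)·70.3100]/1.42 = 19.9178. B = V − Δ·S = 74.4980.
(3,2): S=171.8070. Δ = (V_up−V_dn)/(S_up−S_dn) = (34.4800−26.1000)/(250.8382−111.6745) = 0.0602. V = [p*·34.4800 + (1−p*)·26.1000]/1.42 = 23.9903. B = V − Δ·S = 13.6446.
(3,3): S=385.9049. Δ = (V_up−V_dn)/(S_up−S_dn) = (138.8400−34.4800)/(563.4211−250.8382) = 0.3339. V = [p*·138.8400 + (1−p*)·34.4800]/1.42 = 94.1454. B = V − Δ·S = -34.6941.
(2,0): S=52.3900. Δ = (V_up−V_dn)/(S_up−S_dn) = (19.9178−55.1399)/(76.4894−34.0535) = -0.8300. V = [p*·19.9178 + (1−p*)·55.1399]/1.42 = 15.2515. B = V − Δ·S = 58.7356.
(2,1): S=117.6760. Δ = (V_up−V_dn)/(S_up−S_dn) = (23.9903−19.9178)/(171.8070−76.4894) = 0.0427. V = [p*·23.9903 + (1−p*)·19.9178]/1.42 = 16.7529. B = V − Δ·S = 11.7251.
(2,2): S=264.3184. Δ = (V_up−V_dn)/(S_up−S_dn) = (94.1454−23.9903)/(385.9049−171.8070) = 0.3277. V = [p*·94.1454 + (1−p*)·23.9903]/1.42 = 63.8598. B = V − Δ·S = -22.7514.
(1,0): S=80.6000. Δ = (V_up−V_dn)/(S_up−S_dn) = (16.7529−15.2515)/(117.6760−52.3900) = 0.0230. V = [p*·16.7529 + (1−p*)·15.2515]/1.42 = 11.7456. B = V − Δ·S = 9.8920.
(1,1): S=181.0400. Δ = (V_up−V_dn)/(S_up−S_dn) = (63.8598−16.7529)/(264.3184−117.6760) = 0.3212. V = [p*·63.8598 + (1−p*)·16.7529]/1.42 = 43.3335. B = V − Δ·S = -14.8232.
(0,0): S=124.0000. Δ = (V_up−V_dn)/(S_up−S_dn) = (43.3335−11.7456)/(181.0400−80.6000) = 0.3145. V = [p*·43.3335 + (1−p*)·11.7456]/1.42 = 29.4180. B = V − Δ·S = -9.5793.
Self-financing check: at every node Δ·S+B equals the discounted successor values.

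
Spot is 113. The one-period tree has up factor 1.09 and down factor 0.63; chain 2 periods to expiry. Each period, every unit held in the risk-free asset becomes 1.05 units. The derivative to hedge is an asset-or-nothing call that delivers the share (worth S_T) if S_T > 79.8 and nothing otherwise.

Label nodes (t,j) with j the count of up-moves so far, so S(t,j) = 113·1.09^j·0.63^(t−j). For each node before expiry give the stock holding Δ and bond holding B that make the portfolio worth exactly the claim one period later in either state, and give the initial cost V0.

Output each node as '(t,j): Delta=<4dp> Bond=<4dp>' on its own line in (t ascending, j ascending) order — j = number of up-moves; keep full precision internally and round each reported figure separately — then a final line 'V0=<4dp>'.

(0,0): Delta=2.2459 Bond=-152.2744
(1,0): Delta=0.0000 Bond=0.0000
(1,1): Delta=2.3696 Bond=-175.1156
V0=101.5163

The replicating-portfolio and risk-neutral prices coincide; use p* = (1.05−0.63)/(1.09−0.63) = 0.9130 for the latter.
At expiry t=2: V(2,0)=0.0000, V(2,1)=0.0000, V(2,2)=134.2553
  t=1,j=0: stock 71.1900 → up 77.5971 (V=0.0000), down 44.8497 (V=0.0000). Price 0.0000; hedge Δ=0.0000, bond B=0.0000.
  t=1,j=1: stock 123.1700 → up 134.2553 (V=134.2553), down 77.5971 (V=0.0000). Price 116.7437; hedge Δ=2.3696, bond B=-175.1156.
  t=0,j=0: stock 113.0000 → up 123.1700 (V=116.7437), down 71.1900 (V=0.0000). Price 101.5163; hedge Δ=2.2459, bond B=-152.2744.
Check: Δ(0,0)·S0 + B(0,0) = 101.5163 = V0.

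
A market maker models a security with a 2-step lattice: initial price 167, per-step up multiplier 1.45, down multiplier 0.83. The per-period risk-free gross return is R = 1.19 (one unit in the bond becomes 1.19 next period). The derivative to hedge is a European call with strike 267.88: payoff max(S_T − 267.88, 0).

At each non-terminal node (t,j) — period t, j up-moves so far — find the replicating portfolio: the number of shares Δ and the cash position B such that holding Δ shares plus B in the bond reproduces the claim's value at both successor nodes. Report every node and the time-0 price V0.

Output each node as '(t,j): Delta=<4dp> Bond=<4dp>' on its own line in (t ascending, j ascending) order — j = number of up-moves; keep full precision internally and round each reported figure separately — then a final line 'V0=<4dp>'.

Under the risk-neutral measure, an up-move has probability p* = (R−d)/(u−d) = 0.5806 and values discount at R = 1.19.
Terminal payoffs: V(2,0)=0.0000, V(2,1)=0.0000, V(2,2)=83.2375
Node (1,0) S=138.6100: V=(p*·0.0000+(1−p*)·0.0000)/1.19=0.0000; Δ=(0.0000−0.0000)/(200.9845−115.0463)=0.0000; B=V−Δ·S=0.0000
Node (1,1) S=242.1500: V=(p*·83.2375+(1−p*)·0.0000)/1.19=40.6147; Δ=(83.2375−0.0000)/(351.1175−200.9845)=0.5544; B=V−Δ·S=-93.6394
Node (0,0) S=167.0000: V=(p*·40.6147+(1−p*)·0.0000)/1.19=19.8174; Δ=(40.6147−0.0000)/(242.1500−138.6100)=0.3923; B=V−Δ·S=-45.6901
Each (Δ,B) replicates both successor values, so the strategy is self-financing and V0 is arbitrage-free.

(0,0): Delta=0.3923 Bond=-45.6901
(1,0): Delta=0.0000 Bond=0.0000
(1,1): Delta=0.5544 Bond=-93.6394
V0=19.8174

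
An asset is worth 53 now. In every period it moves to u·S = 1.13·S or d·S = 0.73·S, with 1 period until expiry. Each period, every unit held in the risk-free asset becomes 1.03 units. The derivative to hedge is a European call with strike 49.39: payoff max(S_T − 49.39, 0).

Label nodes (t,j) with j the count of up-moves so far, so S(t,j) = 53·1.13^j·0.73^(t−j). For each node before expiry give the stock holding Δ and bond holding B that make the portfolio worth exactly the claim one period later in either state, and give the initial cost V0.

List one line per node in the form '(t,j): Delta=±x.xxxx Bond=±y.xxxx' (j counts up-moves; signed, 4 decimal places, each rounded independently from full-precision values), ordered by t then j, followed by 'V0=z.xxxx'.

(0,0): Delta=0.4953 Bond=-18.6044
V0=7.6456

Since d<R<u, set p* = (R−d)/(u−d) = 0.7500; price each node as the discounted p*-expectation of its children.
Terminal values V(1,·): V(1,0)=0.0000, V(1,1)=10.5000
Node (0,0) S=53.0000: V=(p*·10.5000+(1−p*)·0.0000)/1.03=7.6456; Δ=(10.5000−0.0000)/(59.8900−38.6900)=0.4953; B=V−Δ·S=-18.6044
Self-financing check: at every node Δ·S+B equals the discounted successor values.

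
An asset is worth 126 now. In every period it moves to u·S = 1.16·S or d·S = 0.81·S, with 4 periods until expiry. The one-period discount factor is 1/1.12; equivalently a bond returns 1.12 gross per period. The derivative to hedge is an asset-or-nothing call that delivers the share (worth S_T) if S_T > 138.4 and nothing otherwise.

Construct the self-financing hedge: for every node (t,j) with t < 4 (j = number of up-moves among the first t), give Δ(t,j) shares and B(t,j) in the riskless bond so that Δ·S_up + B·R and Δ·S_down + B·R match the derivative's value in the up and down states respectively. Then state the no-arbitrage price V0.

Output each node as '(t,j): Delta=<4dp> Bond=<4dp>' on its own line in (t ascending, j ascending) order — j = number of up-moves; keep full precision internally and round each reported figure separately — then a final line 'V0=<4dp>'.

(0,0): Delta=1.4635 Bond=-63.0195
(1,0): Delta=2.7891 Bond=-205.8637
(1,1): Delta=1.3441 Bond=-53.1261
(2,0): Delta=0.0000 Bond=0.0000
(2,1): Delta=3.0403 Bond=-260.3179
(2,2): Delta=1.1913 Bond=-33.5894
(3,0): Delta=0.0000 Bond=0.0000
(3,1): Delta=0.0000 Bond=0.0000
(3,2): Delta=3.3143 Bond=-329.1762
(3,3): Delta=1.0000 Bond=0.0000
V0=121.3869

Risk-neutral probability p* = (R−d)/(u−d) = (1.12−0.81)/(1.16−0.81) = 0.8857.
Payoff layer (t=4): V(4,0)=0.0000, V(4,1)=0.0000, V(4,2)=0.0000, V(4,3)=159.3050, V(4,4)=228.1406
Node (3,0) S=66.9616: V=(p*·0.0000+(1−p*)·0.0000)/1.12=0.0000; Δ=(0.0000−0.0000)/(77.6754−54.2389)=0.0000; B=V−Δ·S=0.0000
Node (3,1) S=95.8956: V=(p*·0.0000+(1−p*)·0.0000)/1.12=0.0000; Δ=(0.0000−0.0000)/(111.2389−77.6754)=0.0000; B=V−Δ·S=0.0000
Node (3,2) S=137.3319: V=(p*·159.3050+(1−p*)·0.0000)/1.12=125.9810; Δ=(159.3050−0.0000)/(159.3050−111.2389)=3.3143; B=V−Δ·S=-329.1762
Node (3,3) S=196.6729: V=(p*·228.1406+(1−p*)·159.3050)/1.12=196.6729; Δ=(228.1406−159.3050)/(228.1406−159.3050)=1.0000; B=V−Δ·S=0.0000
Node (2,0) S=82.6686: V=(p*·0.0000+(1−p*)·0.0000)/1.12=0.0000; Δ=(0.0000−0.0000)/(95.8956−66.9616)=0.0000; B=V−Δ·S=0.0000
Node (2,1) S=118.3896: V=(p*·125.9810+(1−p*)·0.0000)/1.12=99.6279; Δ=(125.9810−0.0000)/(137.3319−95.8956)=3.0403; B=V−Δ·S=-260.3179
Node (2,2) S=169.5456: V=(p*·196.6729+(1−p*)·125.9810)/1.12=168.3873; Δ=(196.6729−125.9810)/(196.6729−137.3319)=1.1913; B=V−Δ·S=-33.5894
Node (1,0) S=102.0600: V=(p*·99.6279+(1−p*)·0.0000)/1.12=78.7873; Δ=(99.6279−0.0000)/(118.3896−82.6686)=2.7891; B=V−Δ·S=-205.8637
Node (1,1) S=146.1600: V=(p*·168.3873+(1−p*)·99.6279)/1.12=143.3296; Δ=(168.3873−99.6279)/(169.5456−118.3896)=1.3441; B=V−Δ·S=-53.1261
Node (0,0) S=126.0000: V=(p*·143.3296+(1−p*)·78.7873)/1.12=121.3869; Δ=(143.3296−78.7873)/(146.1600−102.0600)=1.4635; B=V−Δ·S=-63.0195
Self-financing check: at every node Δ·S+B equals the discounted successor values.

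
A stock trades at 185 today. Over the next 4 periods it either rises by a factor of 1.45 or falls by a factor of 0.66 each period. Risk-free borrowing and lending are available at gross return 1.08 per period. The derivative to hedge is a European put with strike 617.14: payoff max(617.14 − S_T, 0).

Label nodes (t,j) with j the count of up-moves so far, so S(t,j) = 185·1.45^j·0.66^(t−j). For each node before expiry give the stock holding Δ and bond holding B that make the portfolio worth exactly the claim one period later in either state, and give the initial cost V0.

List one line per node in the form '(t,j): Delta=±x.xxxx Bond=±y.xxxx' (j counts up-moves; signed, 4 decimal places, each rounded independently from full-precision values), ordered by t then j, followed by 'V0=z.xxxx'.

(0,0): Delta=-0.8362 Bond=435.1008
(1,0): Delta=-1.0000 Bond=489.9056
(1,1): Delta=-0.7706 Bond=452.2927
(2,0): Delta=-1.0000 Bond=529.0981
(2,1): Delta=-1.0000 Bond=529.0981
(2,2): Delta=-0.6786 Bond=452.6901
(3,0): Delta=-1.0000 Bond=571.4259
(3,1): Delta=-1.0000 Bond=571.4259
(3,2): Delta=-1.0000 Bond=571.4259
(3,3): Delta=-0.5497 Bond=416.2086
V0=280.3989

Risk-neutral probability p* = (R−d)/(u−d) = (1.08−0.66)/(1.45−0.66) = 0.5316.
Terminal values V(4,·): V(4,0)=582.0367, V(4,1)=540.0192, V(4,2)=447.7079, V(4,3)=244.9029, V(4,4)=0.0000
(3,0): S=53.1868. Δ = (V_up−V_dn)/(S_up−S_dn) = (540.0192−582.0367)/(77.1208−35.1033) = -1.0000. V = [p*·540.0192 + (1−p*)·582.0367]/1.08 = 518.2392. B = V − Δ·S = 571.4259.
(3,1): S=116.8497. Δ = (V_up−V_dn)/(S_up−S_dn) = (447.7079−540.0192)/(169.4321−77.1208) = -1.0000. V = [p*·447.7079 + (1−p*)·540.0192]/1.08 = 454.5762. B = V − Δ·S = 571.4259.
(3,2): S=256.7153. Δ = (V_up−V_dn)/(S_up−S_dn) = (244.9029−447.7079)/(372.2371−169.4321) = -1.0000. V = [p*·244.9029 + (1−p*)·447.7079]/1.08 = 314.7107. B = V − Δ·S = 571.4259.
(3,3): S=563.9956. Δ = (V_up−V_dn)/(S_up−S_dn) = (0.0000−244.9029)/(817.7937−372.2371) = -0.5497. V = [p*·0.0000 + (1−p*)·244.9029]/1.08 = 106.2050. B = V − Δ·S = 416.2086.
(2,0): S=80.5860. Δ = (V_up−V_dn)/(S_up−S_dn) = (454.5762−518.2392)/(116.8497−53.1868) = -1.0000. V = [p*·454.5762 + (1−p*)·518.2392]/1.08 = 448.5121. B = V − Δ·S = 529.0981.
(2,1): S=177.0450. Δ = (V_up−V_dn)/(S_up−S_dn) = (314.7107−454.5762)/(256.7153−116.8497) = -1.0000. V = [p*·314.7107 + (1−p*)·454.5762]/1.08 = 352.0531. B = V − Δ·S = 529.0981.
(2,2): S=388.9625. Δ = (V_up−V_dn)/(S_up−S_dn) = (106.2050−314.7107)/(563.9956−256.7153) = -0.6786. V = [p*·106.2050 + (1−p*)·314.7107]/1.08 = 188.7588. B = V − Δ·S = 452.6901.
(1,0): S=122.1000. Δ = (V_up−V_dn)/(S_up−S_dn) = (352.0531−448.5121)/(177.0450−80.5860) = -1.0000. V = [p*·352.0531 + (1−p*)·448.5121]/1.08 = 367.8056. B = V − Δ·S = 489.9056.
(1,1): S=268.2500. Δ = (V_up−V_dn)/(S_up−S_dn) = (188.7588−352.0531)/(388.9625−177.0450) = -0.7706. V = [p*·188.7588 + (1−p*)·352.0531]/1.08 = 245.5911. B = V − Δ·S = 452.2927.
(0,0): S=185.0000. Δ = (V_up−V_dn)/(S_up−S_dn) = (245.5911−367.8056)/(268.2500−122.1000) = -0.8362. V = [p*·245.5911 + (1−p*)·367.8056]/1.08 = 280.3989. B = V − Δ·S = 435.1008.
Each (Δ,B) replicates both successor values, so the strategy is self-financing and V0 is arbitrage-free.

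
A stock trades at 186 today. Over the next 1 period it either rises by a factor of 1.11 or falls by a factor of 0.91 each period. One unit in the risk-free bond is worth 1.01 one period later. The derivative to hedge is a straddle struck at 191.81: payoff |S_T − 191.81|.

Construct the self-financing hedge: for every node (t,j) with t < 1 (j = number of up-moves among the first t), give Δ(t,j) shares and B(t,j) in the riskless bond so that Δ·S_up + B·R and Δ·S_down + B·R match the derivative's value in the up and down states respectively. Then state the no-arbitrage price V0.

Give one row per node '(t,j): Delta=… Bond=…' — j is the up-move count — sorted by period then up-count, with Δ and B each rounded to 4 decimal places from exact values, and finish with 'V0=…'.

Since d<R<u, set p* = (R−d)/(u−d) = 0.5000; price each node as the discounted p*-expectation of its children.
Payoff layer (t=1): V(1,0)=22.5500, V(1,1)=14.6500
  t=0,j=0: stock 186.0000 → up 206.4600 (V=14.6500), down 169.2600 (V=22.5500). Price 18.4158; hedge Δ=-0.2124, bond B=57.9158.
Each (Δ,B) replicates both successor values, so the strategy is self-financing and V0 is arbitrage-free.

(0,0): Delta=-0.2124 Bond=57.9158
V0=18.4158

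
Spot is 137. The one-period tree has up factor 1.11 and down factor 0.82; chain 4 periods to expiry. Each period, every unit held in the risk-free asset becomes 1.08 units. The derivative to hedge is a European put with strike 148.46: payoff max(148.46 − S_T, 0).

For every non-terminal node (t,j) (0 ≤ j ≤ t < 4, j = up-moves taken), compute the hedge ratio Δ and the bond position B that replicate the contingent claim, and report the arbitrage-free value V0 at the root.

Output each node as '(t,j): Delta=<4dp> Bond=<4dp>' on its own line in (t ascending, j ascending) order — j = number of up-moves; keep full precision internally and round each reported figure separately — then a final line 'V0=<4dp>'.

(0,0): Delta=-0.1918 Bond=27.7976
(1,0): Delta=-0.8904 Bond=108.5070
(1,1): Delta=-0.1322 Bond=20.9654
(2,0): Delta=-1.0000 Bond=127.2805
(2,1): Delta=-0.8811 Bond=116.0229
(2,2): Delta=-0.0684 Bond=11.8680
(3,0): Delta=-1.0000 Bond=137.4630
(3,1): Delta=-1.0000 Bond=137.4630
(3,2): Delta=-0.8710 Bond=123.9019
(3,3): Delta=0.0000 Bond=0.0000
V0=1.5221

No-arbitrage ⇒ martingale measure with p* = (R−d)/(u−d) = 0.8966.
Payoff layer (t=4): V(4,0)=86.5193, V(4,1)=64.6135, V(4,2)=34.9604, V(4,3)=0.0000, V(4,4)=0.0000
Node (3,0) S=75.5374: V=(p*·64.6135+(1−p*)·86.5193)/1.08=61.9255; Δ=(64.6135−86.5193)/(83.8465−61.9407)=-1.0000; B=V−Δ·S=137.4630
Node (3,1) S=102.2519: V=(p*·34.9604+(1−p*)·64.6135)/1.08=35.2111; Δ=(34.9604−64.6135)/(113.4996−83.8465)=-1.0000; B=V−Δ·S=137.4630
Node (3,2) S=138.4141: V=(p*·0.0000+(1−p*)·34.9604)/1.08=3.3487; Δ=(0.0000−34.9604)/(153.6397−113.4996)=-0.8710; B=V−Δ·S=123.9019
Node (3,3) S=187.3654: V=(p*·0.0000+(1−p*)·0.0000)/1.08=0.0000; Δ=(0.0000−0.0000)/(207.9756−153.6397)=0.0000; B=V−Δ·S=0.0000
Node (2,0) S=92.1188: V=(p*·35.2111+(1−p*)·61.9255)/1.08=35.1617; Δ=(35.2111−61.9255)/(102.2519−75.5374)=-1.0000; B=V−Δ·S=127.2805
Node (2,1) S=124.6974: V=(p*·3.3487+(1−p*)·35.2111)/1.08=6.1526; Δ=(3.3487−35.2111)/(138.4141−102.2519)=-0.8811; B=V−Δ·S=116.0229
Node (2,2) S=168.7977: V=(p*·0.0000+(1−p*)·3.3487)/1.08=0.3208; Δ=(0.0000−3.3487)/(187.3654−138.4141)=-0.0684; B=V−Δ·S=11.8680
Node (1,0) S=112.3400: V=(p*·6.1526+(1−p*)·35.1617)/1.08=8.4755; Δ=(6.1526−35.1617)/(124.6974−92.1188)=-0.8904; B=V−Δ·S=108.5070
Node (1,1) S=152.0700: V=(p*·0.3208+(1−p*)·6.1526)/1.08=0.8556; Δ=(0.3208−6.1526)/(168.7977−124.6974)=-0.1322; B=V−Δ·S=20.9654
Node (0,0) S=137.0000: V=(p*·0.8556+(1−p*)·8.4755)/1.08=1.5221; Δ=(0.8556−8.4755)/(152.0700−112.3400)=-0.1918; B=V−Δ·S=27.7976
Each (Δ,B) replicates both successor values, so the strategy is self-financing and V0 is arbitrage-free.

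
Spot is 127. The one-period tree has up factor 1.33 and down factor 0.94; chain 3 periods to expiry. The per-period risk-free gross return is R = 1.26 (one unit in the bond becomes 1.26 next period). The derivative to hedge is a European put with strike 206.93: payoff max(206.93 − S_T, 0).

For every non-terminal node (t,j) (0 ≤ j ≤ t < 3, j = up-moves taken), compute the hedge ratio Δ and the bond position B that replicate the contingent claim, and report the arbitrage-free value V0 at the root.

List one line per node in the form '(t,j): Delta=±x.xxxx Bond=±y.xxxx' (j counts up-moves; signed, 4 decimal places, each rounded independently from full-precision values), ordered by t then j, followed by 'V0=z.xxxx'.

Since d<R<u, set p* = (R−d)/(u−d) = 0.8205; price each node as the discounted p*-expectation of its children.
Terminal values V(3,·): V(3,0)=101.4458, V(3,1)=57.6811, V(3,2)=0.0000, V(3,3)=0.0000
  t=2,j=0: stock 112.2172 → up 149.2489 (V=57.6811), down 105.4842 (V=101.4458). Price 52.0130; hedge Δ=-1.0000, bond B=164.2302.
  t=2,j=1: stock 158.7754 → up 211.1713 (V=0.0000), down 149.2489 (V=57.6811). Price 8.2167; hedge Δ=-0.9315, bond B=156.1170.
  t=2,j=2: stock 224.6503 → up 298.7849 (V=0.0000), down 211.1713 (V=0.0000). Price 0.0000; hedge Δ=0.0000, bond B=0.0000.
  t=1,j=0: stock 119.3800 → up 158.7754 (V=8.2167), down 112.2172 (V=52.0130). Price 12.7600; hedge Δ=-0.9407, bond B=125.0581.
  t=1,j=1: stock 168.9100 → up 224.6503 (V=0.0000), down 158.7754 (V=8.2167). Price 1.1705; hedge Δ=-0.1247, bond B=22.2389.
  t=0,j=0: stock 127.0000 → up 168.9100 (V=1.1705), down 119.3800 (V=12.7600). Price 2.5799; hedge Δ=-0.2340, bond B=32.2965.
Each (Δ,B) replicates both successor values, so the strategy is self-financing and V0 is arbitrage-free.

(0,0): Delta=-0.2340 Bond=32.2965
(1,0): Delta=-0.9407 Bond=125.0581
(1,1): Delta=-0.1247 Bond=22.2389
(2,0): Delta=-1.0000 Bond=164.2302
(2,1): Delta=-0.9315 Bond=156.1170
(2,2): Delta=0.0000 Bond=0.0000
V0=2.5799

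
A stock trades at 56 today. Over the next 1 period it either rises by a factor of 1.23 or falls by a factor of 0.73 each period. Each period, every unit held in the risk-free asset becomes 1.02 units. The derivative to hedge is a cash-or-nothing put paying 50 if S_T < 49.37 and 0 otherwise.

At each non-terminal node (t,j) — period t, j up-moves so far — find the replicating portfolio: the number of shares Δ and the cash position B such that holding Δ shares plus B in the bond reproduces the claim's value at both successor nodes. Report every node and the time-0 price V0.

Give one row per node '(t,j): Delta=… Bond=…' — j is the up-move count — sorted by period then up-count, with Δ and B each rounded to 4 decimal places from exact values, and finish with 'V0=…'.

(0,0): Delta=-1.7857 Bond=120.5882
V0=20.5882

Since d<R<u, set p* = (R−d)/(u−d) = 0.5800; price each node as the discounted p*-expectation of its children.
Terminal payoffs: V(1,0)=50.0000, V(1,1)=0.0000
  t=0,j=0: stock 56.0000 → up 68.8800 (V=0.0000), down 40.8800 (V=50.0000). Price 20.5882; hedge Δ=-1.7857, bond B=120.5882.
Self-financing check: at every node Δ·S+B equals the discounted successor values.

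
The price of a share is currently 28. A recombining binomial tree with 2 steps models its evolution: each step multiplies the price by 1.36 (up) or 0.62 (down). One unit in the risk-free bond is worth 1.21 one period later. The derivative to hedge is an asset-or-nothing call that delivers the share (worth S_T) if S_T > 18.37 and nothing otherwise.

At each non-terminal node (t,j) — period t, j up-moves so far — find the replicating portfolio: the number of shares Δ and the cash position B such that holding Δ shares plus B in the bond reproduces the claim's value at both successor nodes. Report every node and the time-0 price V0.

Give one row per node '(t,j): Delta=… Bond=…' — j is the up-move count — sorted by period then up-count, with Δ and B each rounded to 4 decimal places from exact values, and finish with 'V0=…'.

(0,0): Delta=1.0870 Bond=-2.7387
(1,0): Delta=1.8378 Bond=-16.3479
(1,1): Delta=1.0000 Bond=0.0000
V0=27.6979

Risk-neutral probability p* = (R−d)/(u−d) = (1.21−0.62)/(1.36−0.62) = 0.7973.
Terminal values V(2,·): V(2,0)=0.0000, V(2,1)=23.6096, V(2,2)=51.7888
(1,0): S=17.3600. Δ = (V_up−V_dn)/(S_up−S_dn) = (23.6096−0.0000)/(23.6096−10.7632) = 1.8378. V = [p*·23.6096 + (1−p*)·0.0000]/1.21 = 15.5569. B = V − Δ·S = -16.3479.
(1,1): S=38.0800. Δ = (V_up−V_dn)/(S_up−S_dn) = (51.7888−23.6096)/(51.7888−23.6096) = 1.0000. V = [p*·51.7888 + (1−p*)·23.6096]/1.21 = 38.0800. B = V − Δ·S = 0.0000.
(0,0): S=28.0000. Δ = (V_up−V_dn)/(S_up−S_dn) = (38.0800−15.5569)/(38.0800−17.3600) = 1.0870. V = [p*·38.0800 + (1−p*)·15.5569]/1.21 = 27.6979. B = V − Δ·S = -2.7387.
Each (Δ,B) replicates both successor values, so the strategy is self-financing and V0 is arbitrage-free.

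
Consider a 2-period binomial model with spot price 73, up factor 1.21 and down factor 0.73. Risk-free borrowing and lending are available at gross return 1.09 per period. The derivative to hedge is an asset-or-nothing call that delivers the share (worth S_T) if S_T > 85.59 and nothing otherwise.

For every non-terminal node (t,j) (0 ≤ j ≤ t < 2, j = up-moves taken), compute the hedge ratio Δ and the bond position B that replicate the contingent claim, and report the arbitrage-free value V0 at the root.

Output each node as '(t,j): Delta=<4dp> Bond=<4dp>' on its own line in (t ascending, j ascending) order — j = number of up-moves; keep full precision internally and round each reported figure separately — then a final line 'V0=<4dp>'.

(0,0): Delta=2.0988 Bond=-102.6085
(1,0): Delta=0.0000 Bond=0.0000
(1,1): Delta=2.5208 Bond=-149.1244
V0=50.6015

No-arbitrage ⇒ martingale measure with p* = (R−d)/(u−d) = 0.7500.
At expiry t=2: V(2,0)=0.0000, V(2,1)=0.0000, V(2,2)=106.8793
  t=1,j=0: stock 53.2900 → up 64.4809 (V=0.0000), down 38.9017 (V=0.0000). Price 0.0000; hedge Δ=0.0000, bond B=0.0000.
  t=1,j=1: stock 88.3300 → up 106.8793 (V=106.8793), down 64.4809 (V=0.0000). Price 73.5408; hedge Δ=2.5208, bond B=-149.1244.
  t=0,j=0: stock 73.0000 → up 88.3300 (V=73.5408), down 53.2900 (V=0.0000). Price 50.6015; hedge Δ=2.0988, bond B=-102.6085.
Each (Δ,B) replicates both successor values, so the strategy is self-financing and V0 is arbitrage-free.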